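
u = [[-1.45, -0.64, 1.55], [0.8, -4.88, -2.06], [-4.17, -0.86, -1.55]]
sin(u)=[[-7.02, -0.05, 1.62], [3.28, -0.11, 2.52], [-3.04, 2.05, -6.02]]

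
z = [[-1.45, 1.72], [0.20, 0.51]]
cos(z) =[[0.02, 0.62], [0.07, 0.72]]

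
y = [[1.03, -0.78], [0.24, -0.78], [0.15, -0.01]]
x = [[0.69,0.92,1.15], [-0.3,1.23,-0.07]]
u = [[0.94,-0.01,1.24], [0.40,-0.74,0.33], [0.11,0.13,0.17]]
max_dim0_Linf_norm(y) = 1.03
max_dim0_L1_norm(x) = 2.15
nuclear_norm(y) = 1.91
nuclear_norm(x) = 2.83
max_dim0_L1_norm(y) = 1.57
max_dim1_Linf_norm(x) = 1.23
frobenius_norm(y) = 1.54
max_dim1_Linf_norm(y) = 1.03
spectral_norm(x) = 1.77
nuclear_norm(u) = 2.39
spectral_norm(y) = 1.47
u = y @ x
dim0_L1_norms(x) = [0.99, 2.15, 1.22]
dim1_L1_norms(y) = [1.81, 1.02, 0.16]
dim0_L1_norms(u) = [1.45, 0.88, 1.74]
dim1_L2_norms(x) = [1.63, 1.27]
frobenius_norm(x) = 2.06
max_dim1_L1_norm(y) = 1.81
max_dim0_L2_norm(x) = 1.54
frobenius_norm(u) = 1.82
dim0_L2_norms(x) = [0.75, 1.54, 1.15]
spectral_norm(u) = 1.67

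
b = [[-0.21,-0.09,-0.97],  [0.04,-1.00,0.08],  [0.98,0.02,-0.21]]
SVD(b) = [[-0.14, 0.37, 0.92], [-0.92, 0.29, -0.25], [-0.36, -0.88, 0.30]] @ diag([1.004758706169613, 1.002857256805089, 0.9953578576822186]) @ [[-0.36, 0.92, 0.14], [-0.93, -0.34, -0.14], [0.09, 0.18, -0.98]]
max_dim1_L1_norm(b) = 1.27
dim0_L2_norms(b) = [1.0, 1.0, 1.0]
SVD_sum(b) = [[0.05, -0.13, -0.02], [0.33, -0.86, -0.13], [0.13, -0.33, -0.05]] + [[-0.34, -0.12, -0.05], [-0.27, -0.10, -0.04], [0.82, 0.3, 0.13]] + [[0.08, 0.16, -0.90], [-0.02, -0.05, 0.25], [0.03, 0.05, -0.29]]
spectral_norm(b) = 1.00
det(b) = -1.00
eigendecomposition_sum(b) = [[-0.10+0.49j, -0.03-0.02j, (-0.49-0.1j)], [(0.03-0.01j), -0.00+0.00j, (0.01+0.03j)], [(0.49+0.11j), -0.02+0.03j, (-0.1+0.49j)]] + [[(-0.1-0.49j), (-0.03+0.02j), (-0.49+0.1j)], [(0.03+0.01j), (-0-0j), 0.01-0.03j], [(0.49-0.11j), (-0.02-0.03j), (-0.1-0.49j)]] + [[(-0-0j), -0.03+0.00j, 0j], [(-0.03-0j), -1.00+0.00j, 0.06+0.00j], [0.00+0.00j, 0.07-0.00j, (-0-0j)]]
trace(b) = -1.42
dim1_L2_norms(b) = [1.0, 1.0, 1.0]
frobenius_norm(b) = 1.73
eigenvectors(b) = [[(-0-0.71j), (-0+0.71j), (-0.03+0j)],[-0.05+0.02j, (-0.05-0.02j), (-1+0j)],[-0.71+0.00j, -0.71-0.00j, 0.07+0.00j]]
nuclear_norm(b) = 3.00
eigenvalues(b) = [(-0.21+0.98j), (-0.21-0.98j), (-1+0j)]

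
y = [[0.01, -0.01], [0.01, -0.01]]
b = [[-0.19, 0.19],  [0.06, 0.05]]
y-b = [[0.20, -0.20], [-0.05, -0.06]]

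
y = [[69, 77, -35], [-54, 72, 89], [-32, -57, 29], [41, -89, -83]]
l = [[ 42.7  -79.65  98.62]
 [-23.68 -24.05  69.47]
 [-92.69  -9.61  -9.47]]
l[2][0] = -92.69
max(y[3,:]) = 41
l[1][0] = -23.68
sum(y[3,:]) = -131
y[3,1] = -89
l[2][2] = -9.47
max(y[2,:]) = 29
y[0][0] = 69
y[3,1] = -89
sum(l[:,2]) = 158.62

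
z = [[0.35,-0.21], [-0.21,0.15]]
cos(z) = [[0.92, 0.05], [0.05, 0.97]]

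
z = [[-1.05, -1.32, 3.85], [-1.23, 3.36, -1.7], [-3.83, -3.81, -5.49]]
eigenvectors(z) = [[(0.45+0.5j), 0.45-0.50j, 0.37+0.00j], [(-0.11+0.04j), (-0.11-0.04j), (-0.9+0j)], [(-0.73+0j), (-0.73-0j), 0.21+0.00j]]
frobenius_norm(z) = 9.63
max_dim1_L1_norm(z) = 13.13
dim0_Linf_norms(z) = [3.83, 3.81, 5.49]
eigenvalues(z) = [(-3.72+2.88j), (-3.72-2.88j), (4.26+0j)]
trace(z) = -3.18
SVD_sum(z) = [[0.95,0.83,1.77], [-0.28,-0.25,-0.53], [-3.34,-2.89,-6.18]] + [[-0.47,-2.72,1.53],[0.53,3.05,-1.71],[-0.18,-1.04,0.58]] + [[-1.53,  0.58,  0.56], [-1.47,  0.56,  0.54], [-0.31,  0.12,  0.11]]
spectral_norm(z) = 7.93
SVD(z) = [[-0.27, -0.65, -0.71], [0.08, 0.72, -0.69], [0.96, -0.25, -0.15]] @ diag([7.929766560605758, 4.8907795666155085, 2.4257117563871793]) @ [[-0.44, -0.38, -0.81],[0.15, 0.86, -0.48],[0.89, -0.33, -0.32]]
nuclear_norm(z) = 15.25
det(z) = 94.08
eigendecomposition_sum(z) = [[(-0.59+2.96j),0.16+1.67j,(1.76+1.97j)], [-0.45-0.29j,-0.29-0.08j,-0.44+0.16j], [(-1.95-2.59j),-1.46-1.07j,(-2.84+0j)]] + [[-0.59-2.96j, (0.16-1.67j), (1.76-1.97j)], [-0.45+0.29j, -0.29+0.08j, (-0.44-0.16j)], [-1.95+2.59j, -1.46+1.07j, (-2.84-0j)]] + [[(0.13-0j), -1.63-0.00j, 0.34+0.00j], [(-0.32+0j), (3.94+0j), (-0.81-0j)], [0.07-0.00j, (-0.9-0j), 0.19+0.00j]]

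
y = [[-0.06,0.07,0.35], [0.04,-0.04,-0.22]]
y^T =[[-0.06, 0.04],[0.07, -0.04],[0.35, -0.22]]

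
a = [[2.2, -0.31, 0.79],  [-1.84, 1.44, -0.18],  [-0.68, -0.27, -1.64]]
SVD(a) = [[-0.69, 0.11, -0.71], [0.64, 0.55, -0.54], [0.33, -0.83, -0.45]] @ diag([3.3354363859723324, 1.6783346879269734, 0.5785817059265657]) @ [[-0.88, 0.31, -0.36],  [-0.12, 0.58, 0.8],  [-0.46, -0.75, 0.47]]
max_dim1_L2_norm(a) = 2.36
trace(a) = 2.00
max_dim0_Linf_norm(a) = 2.2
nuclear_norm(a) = 5.59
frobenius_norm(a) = 3.78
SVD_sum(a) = [[2.03, -0.73, 0.84],[-1.87, 0.67, -0.77],[-0.97, 0.35, -0.40]] + [[-0.02,0.11,0.15], [-0.11,0.54,0.74], [0.17,-0.81,-1.12]] + [[0.19,  0.31,  -0.2], [0.14,  0.23,  -0.15], [0.12,  0.2,  -0.12]]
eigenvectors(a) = [[-0.54, 0.32, -0.22],  [0.84, 0.93, -0.08],  [0.03, -0.19, 0.97]]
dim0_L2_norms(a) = [2.95, 1.5, 1.83]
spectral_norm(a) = 3.34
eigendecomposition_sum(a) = [[1.8, -0.55, 0.36], [-2.77, 0.85, -0.55], [-0.11, 0.03, -0.02]] + [[0.31, 0.20, 0.09], [0.9, 0.58, 0.25], [-0.18, -0.12, -0.05]] + [[0.09, 0.04, 0.35],  [0.03, 0.01, 0.12],  [-0.38, -0.19, -1.57]]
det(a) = -3.24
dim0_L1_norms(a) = [4.72, 2.02, 2.61]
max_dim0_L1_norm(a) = 4.72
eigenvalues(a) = [2.63, 0.84, -1.47]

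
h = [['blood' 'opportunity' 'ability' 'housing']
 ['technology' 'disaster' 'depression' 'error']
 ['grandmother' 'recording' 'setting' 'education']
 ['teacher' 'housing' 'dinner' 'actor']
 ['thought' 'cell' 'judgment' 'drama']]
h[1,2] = 'depression'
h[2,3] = 'education'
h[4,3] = 'drama'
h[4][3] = 'drama'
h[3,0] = 'teacher'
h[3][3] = 'actor'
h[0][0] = 'blood'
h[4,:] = ['thought', 'cell', 'judgment', 'drama']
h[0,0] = 'blood'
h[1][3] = 'error'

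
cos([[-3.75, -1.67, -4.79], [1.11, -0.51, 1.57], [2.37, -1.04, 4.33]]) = [[0.09, -5.48, 1.66], [0.59, 2.32, -0.07], [0.24, 3.29, -0.89]]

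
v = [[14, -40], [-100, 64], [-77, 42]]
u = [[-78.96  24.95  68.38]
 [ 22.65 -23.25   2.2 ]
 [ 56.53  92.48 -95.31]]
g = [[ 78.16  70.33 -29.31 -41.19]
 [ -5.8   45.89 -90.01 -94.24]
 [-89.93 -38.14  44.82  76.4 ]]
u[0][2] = 68.38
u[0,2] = 68.38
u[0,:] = [-78.96, 24.95, 68.38]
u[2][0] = 56.53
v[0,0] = 14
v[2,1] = 42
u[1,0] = 22.65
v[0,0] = 14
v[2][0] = -77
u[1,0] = 22.65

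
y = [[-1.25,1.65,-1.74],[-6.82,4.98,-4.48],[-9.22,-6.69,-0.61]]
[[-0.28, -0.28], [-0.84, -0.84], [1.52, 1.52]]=y @ [[-0.01, -0.01], [-0.21, -0.21], [-0.03, -0.03]]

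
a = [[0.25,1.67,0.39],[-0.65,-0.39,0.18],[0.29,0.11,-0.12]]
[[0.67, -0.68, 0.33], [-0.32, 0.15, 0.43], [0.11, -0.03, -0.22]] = a @[[0.47, -0.13, -0.67],  [0.23, -0.31, 0.2],  [0.43, -0.32, 0.41]]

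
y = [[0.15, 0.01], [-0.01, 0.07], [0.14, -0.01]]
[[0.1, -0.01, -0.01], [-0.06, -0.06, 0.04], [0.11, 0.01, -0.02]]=y @ [[0.70,  0.0,  -0.13], [-0.79,  -0.92,  0.58]]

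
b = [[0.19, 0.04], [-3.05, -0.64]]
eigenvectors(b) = [[0.21, -0.06], [-0.98, 1.00]]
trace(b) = -0.45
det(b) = 0.00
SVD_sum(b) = [[0.19, 0.04], [-3.05, -0.64]] + [[-0.0, 0.00], [-0.00, 0.0]]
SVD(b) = [[-0.06, 1.00], [1.0, 0.06]] @ diag([3.1224669707763777, 0.00012810383704385373]) @ [[-0.98, -0.21],[-0.21, 0.98]]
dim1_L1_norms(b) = [0.23, 3.69]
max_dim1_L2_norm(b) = 3.12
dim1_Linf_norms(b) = [0.19, 3.05]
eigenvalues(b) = [-0.0, -0.45]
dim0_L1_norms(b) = [3.24, 0.68]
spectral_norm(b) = 3.12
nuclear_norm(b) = 3.12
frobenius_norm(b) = 3.12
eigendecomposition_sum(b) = [[-0.00, -0.0], [0.01, 0.0]] + [[0.19, 0.04], [-3.06, -0.64]]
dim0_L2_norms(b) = [3.06, 0.64]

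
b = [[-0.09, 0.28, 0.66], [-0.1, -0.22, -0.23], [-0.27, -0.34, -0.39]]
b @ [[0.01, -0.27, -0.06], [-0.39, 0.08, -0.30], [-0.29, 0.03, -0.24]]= [[-0.30, 0.07, -0.24], [0.15, 0.0, 0.13], [0.24, 0.03, 0.21]]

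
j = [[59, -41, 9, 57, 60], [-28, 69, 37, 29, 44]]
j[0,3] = 57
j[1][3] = 29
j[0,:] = [59, -41, 9, 57, 60]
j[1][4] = 44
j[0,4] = 60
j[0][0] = 59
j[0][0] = 59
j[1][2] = 37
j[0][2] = 9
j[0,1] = -41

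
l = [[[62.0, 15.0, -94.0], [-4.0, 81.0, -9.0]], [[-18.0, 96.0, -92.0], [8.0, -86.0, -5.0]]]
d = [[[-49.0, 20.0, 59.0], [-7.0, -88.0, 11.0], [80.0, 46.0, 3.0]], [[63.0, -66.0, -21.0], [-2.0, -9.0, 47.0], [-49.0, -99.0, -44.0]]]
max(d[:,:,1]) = 46.0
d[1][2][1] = -99.0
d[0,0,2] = 59.0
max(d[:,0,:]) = 63.0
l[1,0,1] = 96.0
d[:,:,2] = [[59.0, 11.0, 3.0], [-21.0, 47.0, -44.0]]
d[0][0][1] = 20.0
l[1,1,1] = -86.0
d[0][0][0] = -49.0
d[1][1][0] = -2.0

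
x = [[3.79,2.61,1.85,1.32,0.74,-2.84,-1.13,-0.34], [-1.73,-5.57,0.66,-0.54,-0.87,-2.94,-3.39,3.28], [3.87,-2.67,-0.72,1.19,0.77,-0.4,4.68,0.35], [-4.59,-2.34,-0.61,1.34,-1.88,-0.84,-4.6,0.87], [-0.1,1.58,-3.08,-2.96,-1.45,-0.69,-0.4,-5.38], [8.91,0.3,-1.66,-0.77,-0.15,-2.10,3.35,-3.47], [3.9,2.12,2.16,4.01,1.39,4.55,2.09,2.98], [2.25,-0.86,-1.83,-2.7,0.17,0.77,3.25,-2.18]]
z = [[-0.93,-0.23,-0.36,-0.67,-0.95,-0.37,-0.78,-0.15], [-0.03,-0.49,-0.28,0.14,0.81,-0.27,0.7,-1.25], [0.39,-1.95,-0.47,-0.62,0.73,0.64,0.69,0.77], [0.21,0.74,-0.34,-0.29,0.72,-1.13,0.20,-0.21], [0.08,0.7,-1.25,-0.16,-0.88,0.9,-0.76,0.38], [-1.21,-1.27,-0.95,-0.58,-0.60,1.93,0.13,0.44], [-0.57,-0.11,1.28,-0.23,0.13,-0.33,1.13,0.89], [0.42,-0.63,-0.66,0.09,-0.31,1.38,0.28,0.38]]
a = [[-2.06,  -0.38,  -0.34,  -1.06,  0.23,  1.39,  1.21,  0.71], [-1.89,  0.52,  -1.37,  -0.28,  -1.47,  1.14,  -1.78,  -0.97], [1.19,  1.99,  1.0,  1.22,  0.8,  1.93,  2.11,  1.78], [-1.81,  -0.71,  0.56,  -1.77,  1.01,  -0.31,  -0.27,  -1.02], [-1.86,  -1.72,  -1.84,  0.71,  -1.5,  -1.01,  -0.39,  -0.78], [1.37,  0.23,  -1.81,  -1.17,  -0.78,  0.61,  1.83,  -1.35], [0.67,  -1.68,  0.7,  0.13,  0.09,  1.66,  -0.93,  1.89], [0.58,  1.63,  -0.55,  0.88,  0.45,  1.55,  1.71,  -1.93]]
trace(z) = 0.38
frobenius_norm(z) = 6.00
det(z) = 0.08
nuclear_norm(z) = 13.74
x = z @ a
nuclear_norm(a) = 24.88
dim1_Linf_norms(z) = [0.95, 1.25, 1.95, 1.13, 1.25, 1.93, 1.28, 1.38]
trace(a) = -6.06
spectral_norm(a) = 6.30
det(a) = -243.81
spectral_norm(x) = 15.31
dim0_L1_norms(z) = [3.84, 6.12, 5.59, 2.78, 5.13, 6.95, 4.67, 4.47]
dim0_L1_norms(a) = [11.43, 8.86, 8.17, 7.22, 6.33, 9.6, 10.23, 10.43]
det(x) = -45.01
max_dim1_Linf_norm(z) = 1.95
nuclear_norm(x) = 46.50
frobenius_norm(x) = 21.82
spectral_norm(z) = 4.00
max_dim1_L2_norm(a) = 4.46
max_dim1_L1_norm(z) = 7.11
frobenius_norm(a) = 10.18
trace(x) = -4.80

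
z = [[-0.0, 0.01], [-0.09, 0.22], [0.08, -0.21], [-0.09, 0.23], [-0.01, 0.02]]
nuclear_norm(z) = 0.42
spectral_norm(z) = 0.41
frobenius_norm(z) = 0.41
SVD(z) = [[-0.02, 0.63], [-0.58, -0.53], [0.55, -0.45], [-0.6, 0.11], [-0.05, -0.34]] @ diag([0.41056826967071053, 0.00580482037609499]) @ [[0.37,-0.93],[0.93,0.37]]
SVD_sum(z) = [[-0.00, 0.01],[-0.09, 0.22],[0.08, -0.21],[-0.09, 0.23],[-0.01, 0.02]] + [[0.0,0.00], [-0.00,-0.00], [-0.00,-0.0], [0.00,0.00], [-0.0,-0.00]]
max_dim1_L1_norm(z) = 0.32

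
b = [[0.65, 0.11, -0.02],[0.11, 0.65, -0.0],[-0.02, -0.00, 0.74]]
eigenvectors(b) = [[0.71, -0.64, 0.29], [-0.70, -0.60, 0.38], [0.07, 0.47, 0.88]]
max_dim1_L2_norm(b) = 0.74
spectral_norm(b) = 0.77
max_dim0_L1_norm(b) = 0.78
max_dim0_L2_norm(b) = 0.74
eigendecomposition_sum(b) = [[0.27, -0.27, 0.03], [-0.27, 0.27, -0.03], [0.03, -0.03, 0.0]] + [[0.32, 0.3, -0.23], [0.3, 0.28, -0.22], [-0.23, -0.22, 0.17]] + [[0.06,  0.08,  0.19], [0.08,  0.10,  0.24], [0.19,  0.24,  0.57]]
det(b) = 0.30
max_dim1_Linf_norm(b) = 0.74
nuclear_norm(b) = 2.04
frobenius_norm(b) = 1.19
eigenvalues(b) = [0.54, 0.77, 0.73]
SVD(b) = [[-0.64, 0.29, -0.71], [-0.60, 0.38, 0.70], [0.47, 0.88, -0.07]] @ diag([0.7675100529004695, 0.7334894745820488, 0.539000472517482]) @ [[-0.64,  -0.60,  0.47], [0.29,  0.38,  0.88], [-0.71,  0.7,  -0.07]]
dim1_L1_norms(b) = [0.78, 0.76, 0.76]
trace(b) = 2.04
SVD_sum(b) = [[0.32, 0.3, -0.23],[0.30, 0.28, -0.22],[-0.23, -0.22, 0.17]] + [[0.06,0.08,0.19], [0.08,0.10,0.24], [0.19,0.24,0.57]] + [[0.27, -0.27, 0.03], [-0.27, 0.27, -0.03], [0.03, -0.03, 0.00]]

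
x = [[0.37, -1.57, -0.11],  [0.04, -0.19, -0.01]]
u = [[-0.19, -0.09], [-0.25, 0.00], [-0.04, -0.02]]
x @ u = [[0.33, -0.03], [0.04, -0.00]]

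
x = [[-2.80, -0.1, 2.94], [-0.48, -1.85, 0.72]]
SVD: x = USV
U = [[-0.96, -0.26],  [-0.26, 0.96]]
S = [4.18, 1.78]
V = [[0.68, 0.14, -0.72], [0.16, -0.99, -0.05]]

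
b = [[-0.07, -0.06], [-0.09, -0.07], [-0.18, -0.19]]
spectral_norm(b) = 0.30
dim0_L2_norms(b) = [0.21, 0.21]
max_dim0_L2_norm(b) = 0.21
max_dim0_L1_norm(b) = 0.34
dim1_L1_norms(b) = [0.13, 0.16, 0.37]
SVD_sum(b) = [[-0.07,  -0.06], [-0.08,  -0.08], [-0.19,  -0.18]] + [[-0.00, 0.0], [-0.01, 0.01], [0.01, -0.01]]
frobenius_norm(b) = 0.30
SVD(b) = [[-0.31, -0.39], [-0.38, -0.79], [-0.87, 0.48]] @ diag([0.29950257039522266, 0.017268767375082275]) @ [[0.71, 0.7], [0.70, -0.71]]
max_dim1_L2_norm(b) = 0.26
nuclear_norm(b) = 0.32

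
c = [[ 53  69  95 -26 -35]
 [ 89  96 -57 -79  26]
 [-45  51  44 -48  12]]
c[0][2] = 95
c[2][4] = 12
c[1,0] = 89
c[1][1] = 96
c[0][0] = 53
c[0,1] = 69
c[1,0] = 89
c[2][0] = -45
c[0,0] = 53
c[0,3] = -26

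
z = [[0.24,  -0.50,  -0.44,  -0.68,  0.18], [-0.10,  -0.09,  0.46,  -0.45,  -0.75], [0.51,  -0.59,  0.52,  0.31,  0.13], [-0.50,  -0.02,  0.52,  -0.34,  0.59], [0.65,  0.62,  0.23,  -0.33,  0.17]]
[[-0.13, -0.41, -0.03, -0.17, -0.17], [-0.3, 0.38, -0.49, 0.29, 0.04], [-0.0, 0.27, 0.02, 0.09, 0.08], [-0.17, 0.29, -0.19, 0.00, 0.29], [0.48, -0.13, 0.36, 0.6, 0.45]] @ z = [[-0.03,0.02,-0.27,0.38,0.15], [-0.48,0.42,0.21,-0.23,-0.22], [-0.01,0.01,0.2,-0.17,-0.13], [0.02,0.35,0.18,-0.17,-0.22], [0.3,-0.17,0.33,-0.51,0.66]]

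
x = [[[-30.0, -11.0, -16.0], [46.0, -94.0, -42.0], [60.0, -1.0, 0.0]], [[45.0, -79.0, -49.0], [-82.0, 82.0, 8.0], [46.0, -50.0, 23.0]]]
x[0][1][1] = -94.0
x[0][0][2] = -16.0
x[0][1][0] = 46.0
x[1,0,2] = -49.0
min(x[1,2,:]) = -50.0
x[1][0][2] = -49.0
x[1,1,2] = 8.0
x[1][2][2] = 23.0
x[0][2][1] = -1.0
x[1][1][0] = -82.0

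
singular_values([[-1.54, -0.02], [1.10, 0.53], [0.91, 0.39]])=[2.15, 0.46]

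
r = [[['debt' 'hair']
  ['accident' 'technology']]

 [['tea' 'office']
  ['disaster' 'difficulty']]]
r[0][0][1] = 'hair'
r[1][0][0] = 'tea'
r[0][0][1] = 'hair'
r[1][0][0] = 'tea'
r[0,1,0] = 'accident'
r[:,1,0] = ['accident', 'disaster']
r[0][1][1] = 'technology'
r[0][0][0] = 'debt'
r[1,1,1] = 'difficulty'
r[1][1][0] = 'disaster'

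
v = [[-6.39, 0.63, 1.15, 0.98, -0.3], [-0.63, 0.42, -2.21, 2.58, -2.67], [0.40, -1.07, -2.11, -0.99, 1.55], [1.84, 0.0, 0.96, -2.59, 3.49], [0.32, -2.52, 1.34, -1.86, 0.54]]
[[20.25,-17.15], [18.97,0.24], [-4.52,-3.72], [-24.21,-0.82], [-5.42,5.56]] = v @ [[-2.93, 3.06],  [-1.64, -2.11],  [-1.09, 1.79],  [3.02, 1.28],  [-2.85, -1.39]]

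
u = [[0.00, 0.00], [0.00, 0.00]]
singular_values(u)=[0.0, 0.0]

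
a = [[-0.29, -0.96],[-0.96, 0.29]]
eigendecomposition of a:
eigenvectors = [[-0.8, 0.60], [-0.60, -0.80]]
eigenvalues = [-1.0, 1.0]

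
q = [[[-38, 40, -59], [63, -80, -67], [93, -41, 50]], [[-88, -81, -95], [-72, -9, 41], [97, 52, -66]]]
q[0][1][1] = -80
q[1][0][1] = -81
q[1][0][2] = -95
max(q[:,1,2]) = 41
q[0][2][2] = 50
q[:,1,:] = [[63, -80, -67], [-72, -9, 41]]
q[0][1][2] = -67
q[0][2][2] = 50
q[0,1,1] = -80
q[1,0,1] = -81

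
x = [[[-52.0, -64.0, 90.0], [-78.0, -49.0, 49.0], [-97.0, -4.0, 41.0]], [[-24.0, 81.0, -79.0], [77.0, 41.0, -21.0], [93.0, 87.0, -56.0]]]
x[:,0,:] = [[-52.0, -64.0, 90.0], [-24.0, 81.0, -79.0]]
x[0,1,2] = 49.0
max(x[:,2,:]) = 93.0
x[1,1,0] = 77.0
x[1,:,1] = [81.0, 41.0, 87.0]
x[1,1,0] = 77.0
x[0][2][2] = 41.0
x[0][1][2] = 49.0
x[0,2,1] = -4.0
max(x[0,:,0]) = -52.0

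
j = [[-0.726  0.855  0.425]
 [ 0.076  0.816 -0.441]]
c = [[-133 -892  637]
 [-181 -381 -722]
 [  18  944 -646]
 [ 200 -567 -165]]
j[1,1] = 0.816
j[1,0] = 0.076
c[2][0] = 18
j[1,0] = 0.076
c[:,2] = [637, -722, -646, -165]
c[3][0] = 200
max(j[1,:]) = 0.816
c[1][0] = -181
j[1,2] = -0.441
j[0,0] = -0.726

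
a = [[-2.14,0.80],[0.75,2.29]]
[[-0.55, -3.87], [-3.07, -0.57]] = a@[[-0.22, 1.53], [-1.27, -0.75]]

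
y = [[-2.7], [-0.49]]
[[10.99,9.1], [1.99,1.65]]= y@[[-4.07, -3.37]]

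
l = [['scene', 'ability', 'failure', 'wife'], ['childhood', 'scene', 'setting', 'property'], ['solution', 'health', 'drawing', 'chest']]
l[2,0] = 'solution'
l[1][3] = 'property'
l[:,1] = ['ability', 'scene', 'health']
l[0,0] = 'scene'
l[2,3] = 'chest'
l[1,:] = ['childhood', 'scene', 'setting', 'property']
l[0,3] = 'wife'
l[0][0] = 'scene'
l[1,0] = 'childhood'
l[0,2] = 'failure'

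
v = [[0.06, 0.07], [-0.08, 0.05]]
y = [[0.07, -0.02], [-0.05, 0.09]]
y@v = [[0.01, 0.00], [-0.01, 0.00]]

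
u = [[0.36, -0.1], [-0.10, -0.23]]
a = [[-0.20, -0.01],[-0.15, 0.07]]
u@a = [[-0.06, -0.01], [0.05, -0.02]]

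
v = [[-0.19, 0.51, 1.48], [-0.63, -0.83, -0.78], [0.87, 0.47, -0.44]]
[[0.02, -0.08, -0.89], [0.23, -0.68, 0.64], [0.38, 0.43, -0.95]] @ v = [[-0.73,-0.34,0.48], [0.94,0.98,0.59], [-1.17,-0.61,0.64]]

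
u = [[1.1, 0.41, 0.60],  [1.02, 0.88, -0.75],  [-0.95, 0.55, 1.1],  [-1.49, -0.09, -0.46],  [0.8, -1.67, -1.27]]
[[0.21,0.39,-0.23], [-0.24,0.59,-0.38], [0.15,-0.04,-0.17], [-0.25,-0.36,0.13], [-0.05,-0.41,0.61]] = u@ [[0.09, 0.23, -0.06], [-0.14, 0.38, -0.38], [0.28, -0.03, -0.02]]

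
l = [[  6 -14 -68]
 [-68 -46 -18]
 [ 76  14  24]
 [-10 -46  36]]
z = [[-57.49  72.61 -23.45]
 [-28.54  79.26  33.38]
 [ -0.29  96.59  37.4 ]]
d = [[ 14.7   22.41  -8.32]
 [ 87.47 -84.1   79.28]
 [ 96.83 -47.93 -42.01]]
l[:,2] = [-68, -18, 24, 36]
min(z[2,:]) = -0.29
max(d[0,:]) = 22.41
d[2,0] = 96.83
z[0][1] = 72.61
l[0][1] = -14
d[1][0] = 87.47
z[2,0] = -0.29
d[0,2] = -8.32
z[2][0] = -0.29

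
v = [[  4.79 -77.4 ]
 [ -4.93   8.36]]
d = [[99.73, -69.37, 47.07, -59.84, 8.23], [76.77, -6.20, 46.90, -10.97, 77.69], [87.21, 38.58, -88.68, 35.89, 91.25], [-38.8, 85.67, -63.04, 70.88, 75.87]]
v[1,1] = 8.36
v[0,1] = -77.4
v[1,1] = 8.36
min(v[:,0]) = -4.93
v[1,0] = -4.93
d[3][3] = 70.88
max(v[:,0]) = 4.79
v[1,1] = 8.36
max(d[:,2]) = 47.07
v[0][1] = -77.4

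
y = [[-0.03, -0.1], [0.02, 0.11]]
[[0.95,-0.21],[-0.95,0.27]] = y @ [[-7.4, -2.79], [-7.26, 2.95]]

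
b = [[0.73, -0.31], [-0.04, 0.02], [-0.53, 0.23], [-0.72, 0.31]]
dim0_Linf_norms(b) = [0.73, 0.31]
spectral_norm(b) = 1.26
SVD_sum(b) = [[0.73,-0.31], [-0.04,0.02], [-0.53,0.23], [-0.72,0.31]] + [[0.0, 0.00], [0.0, 0.00], [0.00, 0.0], [0.00, 0.0]]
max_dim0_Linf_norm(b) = 0.73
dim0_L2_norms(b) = [1.15, 0.5]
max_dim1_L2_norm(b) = 0.79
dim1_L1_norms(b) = [1.04, 0.06, 0.76, 1.03]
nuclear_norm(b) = 1.26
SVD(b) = [[-0.63, -0.62], [0.04, -0.55], [0.46, -0.51], [0.62, -0.22]] @ diag([1.2566932004189428, 0.004711689802460204]) @ [[-0.92, 0.39], [-0.39, -0.92]]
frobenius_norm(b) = 1.26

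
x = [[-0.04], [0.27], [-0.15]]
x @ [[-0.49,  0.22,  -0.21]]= [[0.02, -0.01, 0.01],[-0.13, 0.06, -0.06],[0.07, -0.03, 0.03]]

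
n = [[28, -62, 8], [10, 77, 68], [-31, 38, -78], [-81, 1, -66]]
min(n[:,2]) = -78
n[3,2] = -66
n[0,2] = 8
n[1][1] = 77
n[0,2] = 8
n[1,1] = 77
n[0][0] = 28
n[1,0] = 10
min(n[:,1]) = -62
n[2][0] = -31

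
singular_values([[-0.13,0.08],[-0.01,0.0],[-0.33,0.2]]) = [0.42, 0.01]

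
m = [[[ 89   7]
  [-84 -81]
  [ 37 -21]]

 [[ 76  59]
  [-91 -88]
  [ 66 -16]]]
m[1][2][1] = -16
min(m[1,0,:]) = 59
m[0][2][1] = -21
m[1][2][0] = 66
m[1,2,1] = -16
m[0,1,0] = -84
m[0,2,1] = -21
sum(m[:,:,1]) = -140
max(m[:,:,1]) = 59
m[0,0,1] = 7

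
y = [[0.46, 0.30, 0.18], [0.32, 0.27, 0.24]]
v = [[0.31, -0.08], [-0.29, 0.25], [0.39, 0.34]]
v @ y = [[0.12,0.07,0.04],[-0.05,-0.02,0.01],[0.29,0.21,0.15]]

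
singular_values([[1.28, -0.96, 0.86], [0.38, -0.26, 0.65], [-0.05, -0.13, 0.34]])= [1.97, 0.43, 0.11]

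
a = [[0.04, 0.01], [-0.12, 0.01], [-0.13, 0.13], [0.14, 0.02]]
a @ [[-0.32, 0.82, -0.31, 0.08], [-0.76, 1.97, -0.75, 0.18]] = [[-0.02, 0.05, -0.02, 0.00], [0.03, -0.08, 0.03, -0.01], [-0.06, 0.15, -0.06, 0.01], [-0.06, 0.15, -0.06, 0.01]]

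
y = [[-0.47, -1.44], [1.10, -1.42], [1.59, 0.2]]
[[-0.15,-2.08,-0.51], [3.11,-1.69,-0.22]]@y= [[-3.03, 3.07], [-3.67, -2.12]]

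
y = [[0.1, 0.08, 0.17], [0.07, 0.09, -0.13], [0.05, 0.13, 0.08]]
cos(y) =[[0.99, -0.02, -0.01], [-0.0, 1.0, 0.01], [-0.01, -0.01, 1.0]]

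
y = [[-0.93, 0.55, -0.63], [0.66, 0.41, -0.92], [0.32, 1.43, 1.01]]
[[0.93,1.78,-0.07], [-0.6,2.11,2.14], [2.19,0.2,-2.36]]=y @ [[-0.73, 0.02, 1.00], [1.22, 1.33, -0.56], [0.67, -1.69, -1.86]]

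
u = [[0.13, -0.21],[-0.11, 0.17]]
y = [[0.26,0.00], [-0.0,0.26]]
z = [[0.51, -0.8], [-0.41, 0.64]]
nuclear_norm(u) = 0.32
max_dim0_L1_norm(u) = 0.38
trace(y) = 0.52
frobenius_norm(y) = 0.37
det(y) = 0.07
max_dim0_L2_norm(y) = 0.26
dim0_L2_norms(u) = [0.17, 0.27]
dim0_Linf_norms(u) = [0.13, 0.21]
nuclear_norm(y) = 0.52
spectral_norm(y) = 0.26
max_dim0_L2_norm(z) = 1.02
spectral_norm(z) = 1.22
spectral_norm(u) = 0.32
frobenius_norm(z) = 1.22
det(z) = -0.00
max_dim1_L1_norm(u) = 0.34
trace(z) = 1.15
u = y @ z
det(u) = -0.00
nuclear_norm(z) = 1.22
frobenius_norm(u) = 0.32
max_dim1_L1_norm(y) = 0.26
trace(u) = 0.30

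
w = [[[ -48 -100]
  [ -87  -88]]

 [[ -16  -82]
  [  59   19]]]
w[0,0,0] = -48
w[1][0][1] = -82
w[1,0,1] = -82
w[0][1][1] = -88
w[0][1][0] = -87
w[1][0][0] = -16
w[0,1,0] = -87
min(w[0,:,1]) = -100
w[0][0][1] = -100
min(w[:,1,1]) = -88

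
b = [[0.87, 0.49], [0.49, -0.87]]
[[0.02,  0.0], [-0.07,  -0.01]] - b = [[-0.85, -0.49], [-0.56, 0.86]]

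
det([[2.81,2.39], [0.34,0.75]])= 1.295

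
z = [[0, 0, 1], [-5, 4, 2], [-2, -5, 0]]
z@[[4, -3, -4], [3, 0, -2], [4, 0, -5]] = [[4, 0, -5], [0, 15, 2], [-23, 6, 18]]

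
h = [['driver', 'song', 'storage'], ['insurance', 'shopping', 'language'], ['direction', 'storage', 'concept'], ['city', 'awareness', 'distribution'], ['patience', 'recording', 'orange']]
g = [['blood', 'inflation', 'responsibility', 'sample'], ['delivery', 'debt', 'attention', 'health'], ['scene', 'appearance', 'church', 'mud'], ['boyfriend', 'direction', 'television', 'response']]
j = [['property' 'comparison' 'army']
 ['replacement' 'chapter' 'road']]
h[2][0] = 'direction'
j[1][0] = 'replacement'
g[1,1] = 'debt'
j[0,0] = 'property'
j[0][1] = 'comparison'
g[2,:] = ['scene', 'appearance', 'church', 'mud']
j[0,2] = 'army'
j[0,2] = 'army'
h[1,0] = 'insurance'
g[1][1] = 'debt'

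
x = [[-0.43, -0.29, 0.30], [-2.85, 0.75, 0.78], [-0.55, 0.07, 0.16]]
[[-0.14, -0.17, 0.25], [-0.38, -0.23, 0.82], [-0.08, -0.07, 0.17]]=x@[[0.11, 0.12, -0.2], [0.12, 0.28, -0.12], [-0.20, -0.12, 0.44]]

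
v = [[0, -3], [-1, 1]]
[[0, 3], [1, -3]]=v @ [[-1, 2], [0, -1]]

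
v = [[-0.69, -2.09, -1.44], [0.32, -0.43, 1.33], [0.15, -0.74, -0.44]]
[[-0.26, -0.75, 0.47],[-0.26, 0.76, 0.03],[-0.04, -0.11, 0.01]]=v@[[0.15, 0.32, -0.40], [0.19, -0.07, -0.14], [-0.17, 0.47, 0.07]]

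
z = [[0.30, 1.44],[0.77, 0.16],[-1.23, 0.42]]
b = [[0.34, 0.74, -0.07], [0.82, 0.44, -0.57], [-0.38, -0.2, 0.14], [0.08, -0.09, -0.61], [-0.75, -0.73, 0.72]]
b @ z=[[0.76, 0.58], [1.29, 1.01], [-0.44, -0.52], [0.7, -0.16], [-1.67, -0.89]]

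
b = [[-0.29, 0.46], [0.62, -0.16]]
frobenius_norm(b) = 0.84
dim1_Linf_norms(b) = [0.46, 0.62]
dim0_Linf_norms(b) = [0.62, 0.46]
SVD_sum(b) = [[-0.42, 0.26],[0.52, -0.32]] + [[0.13, 0.20], [0.10, 0.16]]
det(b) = -0.24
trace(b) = -0.45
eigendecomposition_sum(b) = [[-0.43, 0.33], [0.44, -0.34]] + [[0.14, 0.13], [0.18, 0.18]]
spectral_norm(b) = 0.78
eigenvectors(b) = [[-0.7, -0.61], [0.72, -0.80]]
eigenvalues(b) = [-0.76, 0.31]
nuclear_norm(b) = 1.09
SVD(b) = [[-0.62, 0.78], [0.78, 0.62]] @ diag([0.7826970470979365, 0.30509888964755444]) @ [[0.85,-0.53], [0.53,0.85]]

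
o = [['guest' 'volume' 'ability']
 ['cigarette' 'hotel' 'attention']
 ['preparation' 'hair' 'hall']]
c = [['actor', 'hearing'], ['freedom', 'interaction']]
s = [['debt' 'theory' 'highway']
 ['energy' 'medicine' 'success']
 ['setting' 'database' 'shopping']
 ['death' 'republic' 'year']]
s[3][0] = 'death'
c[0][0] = 'actor'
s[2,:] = ['setting', 'database', 'shopping']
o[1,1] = 'hotel'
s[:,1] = ['theory', 'medicine', 'database', 'republic']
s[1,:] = ['energy', 'medicine', 'success']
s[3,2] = 'year'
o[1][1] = 'hotel'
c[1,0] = 'freedom'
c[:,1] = ['hearing', 'interaction']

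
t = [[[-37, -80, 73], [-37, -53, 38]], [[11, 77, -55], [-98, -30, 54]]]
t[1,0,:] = [11, 77, -55]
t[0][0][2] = 73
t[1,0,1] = 77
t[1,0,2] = -55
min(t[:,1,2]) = 38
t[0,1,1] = -53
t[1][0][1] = 77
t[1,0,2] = -55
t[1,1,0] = -98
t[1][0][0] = 11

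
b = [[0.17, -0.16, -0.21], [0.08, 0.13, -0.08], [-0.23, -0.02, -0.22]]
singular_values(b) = [0.33, 0.3, 0.17]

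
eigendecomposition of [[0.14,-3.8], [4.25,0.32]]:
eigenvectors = [[0.02-0.69j, 0.02+0.69j], [-0.73+0.00j, (-0.73-0j)]]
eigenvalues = [(0.23+4.02j), (0.23-4.02j)]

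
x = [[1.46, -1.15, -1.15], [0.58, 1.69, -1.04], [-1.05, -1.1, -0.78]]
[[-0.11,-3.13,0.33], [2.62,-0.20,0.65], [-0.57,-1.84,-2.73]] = x@ [[0.08, -0.28, 1.37],[1.02, 0.89, 0.5],[-0.82, 1.48, 0.95]]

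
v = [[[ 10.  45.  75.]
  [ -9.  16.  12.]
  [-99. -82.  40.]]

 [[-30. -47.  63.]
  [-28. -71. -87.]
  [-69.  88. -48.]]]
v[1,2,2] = -48.0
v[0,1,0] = -9.0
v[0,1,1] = 16.0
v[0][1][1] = 16.0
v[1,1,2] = -87.0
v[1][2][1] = 88.0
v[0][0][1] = 45.0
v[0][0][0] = 10.0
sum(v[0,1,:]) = 19.0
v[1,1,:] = [-28.0, -71.0, -87.0]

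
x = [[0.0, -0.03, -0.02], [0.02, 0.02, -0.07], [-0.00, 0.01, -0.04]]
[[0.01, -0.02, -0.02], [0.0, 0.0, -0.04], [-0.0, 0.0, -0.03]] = x@ [[0.40, -0.20, -0.01],[-0.20, 0.58, 0.08],[-0.01, 0.08, 0.65]]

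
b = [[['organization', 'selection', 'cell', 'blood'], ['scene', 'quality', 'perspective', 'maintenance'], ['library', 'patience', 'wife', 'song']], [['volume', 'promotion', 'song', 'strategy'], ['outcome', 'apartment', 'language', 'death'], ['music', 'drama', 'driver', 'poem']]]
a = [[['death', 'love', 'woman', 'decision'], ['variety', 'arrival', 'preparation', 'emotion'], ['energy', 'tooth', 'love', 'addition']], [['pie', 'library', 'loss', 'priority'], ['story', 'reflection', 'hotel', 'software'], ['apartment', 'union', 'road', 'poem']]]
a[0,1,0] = 'variety'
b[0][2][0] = 'library'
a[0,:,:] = [['death', 'love', 'woman', 'decision'], ['variety', 'arrival', 'preparation', 'emotion'], ['energy', 'tooth', 'love', 'addition']]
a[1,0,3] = 'priority'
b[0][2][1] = 'patience'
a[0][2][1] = 'tooth'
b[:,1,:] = [['scene', 'quality', 'perspective', 'maintenance'], ['outcome', 'apartment', 'language', 'death']]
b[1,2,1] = 'drama'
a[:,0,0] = ['death', 'pie']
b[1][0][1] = 'promotion'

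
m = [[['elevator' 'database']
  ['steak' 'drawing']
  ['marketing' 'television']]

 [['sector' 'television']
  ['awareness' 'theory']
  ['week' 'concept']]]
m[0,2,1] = 'television'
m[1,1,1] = 'theory'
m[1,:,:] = [['sector', 'television'], ['awareness', 'theory'], ['week', 'concept']]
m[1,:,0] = ['sector', 'awareness', 'week']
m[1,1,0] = 'awareness'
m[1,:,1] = ['television', 'theory', 'concept']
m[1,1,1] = 'theory'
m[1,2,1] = 'concept'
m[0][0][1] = 'database'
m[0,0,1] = 'database'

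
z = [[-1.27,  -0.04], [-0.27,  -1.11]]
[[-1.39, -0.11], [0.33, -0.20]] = z @ [[1.11, 0.08], [-0.57, 0.16]]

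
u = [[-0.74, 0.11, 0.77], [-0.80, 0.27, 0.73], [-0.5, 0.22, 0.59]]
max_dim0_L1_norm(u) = 2.09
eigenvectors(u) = [[-0.74, 0.49, 0.66], [-0.63, 0.58, -0.12], [-0.23, 0.65, 0.74]]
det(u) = -0.02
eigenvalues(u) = [-0.4, 0.41, 0.11]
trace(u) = 0.12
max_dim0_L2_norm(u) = 1.21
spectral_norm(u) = 1.74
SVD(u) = [[-0.61, 0.78, 0.10], [-0.64, -0.42, -0.64], [-0.46, -0.46, 0.76]] @ diag([1.7380503288655513, 0.13147060014218767, 0.0824411039991741]) @ [[0.69,-0.2,-0.70], [-0.09,-0.98,0.18], [0.72,0.06,0.69]]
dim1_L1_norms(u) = [1.62, 1.8, 1.31]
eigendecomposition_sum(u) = [[-0.49, -0.06, 0.42], [-0.41, -0.05, 0.36], [-0.15, -0.02, 0.13]] + [[-0.32, 0.25, 0.32], [-0.38, 0.3, 0.38], [-0.42, 0.34, 0.42]] + [[0.06, -0.09, 0.03], [-0.01, 0.02, -0.01], [0.07, -0.1, 0.03]]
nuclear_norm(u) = 1.95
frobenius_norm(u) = 1.74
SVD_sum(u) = [[-0.74, 0.21, 0.75],[-0.77, 0.22, 0.78],[-0.55, 0.16, 0.56]] + [[-0.01, -0.1, 0.02], [0.01, 0.05, -0.01], [0.01, 0.06, -0.01]] + [[0.01, 0.00, 0.01], [-0.04, -0.00, -0.04], [0.05, 0.0, 0.04]]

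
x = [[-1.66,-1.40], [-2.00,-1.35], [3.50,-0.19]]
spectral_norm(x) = 4.49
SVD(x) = [[-0.44, -0.57], [-0.51, -0.48], [0.74, -0.67]] @ diag([4.490856366717876, 1.6298494082305655]) @ [[0.97, 0.26], [-0.26, 0.97]]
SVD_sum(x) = [[-1.9, -0.51], [-2.20, -0.59], [3.22, 0.86]] + [[0.24,-0.89], [0.20,-0.76], [0.28,-1.05]]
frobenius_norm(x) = 4.78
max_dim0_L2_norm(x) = 4.36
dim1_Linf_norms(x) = [1.66, 2.0, 3.5]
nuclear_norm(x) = 6.12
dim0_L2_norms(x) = [4.36, 1.95]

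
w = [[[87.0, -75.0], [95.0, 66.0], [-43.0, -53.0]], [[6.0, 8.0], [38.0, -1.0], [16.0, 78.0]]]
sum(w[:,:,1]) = 23.0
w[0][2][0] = -43.0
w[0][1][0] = 95.0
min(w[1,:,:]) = -1.0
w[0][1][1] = 66.0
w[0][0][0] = 87.0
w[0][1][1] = 66.0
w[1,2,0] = 16.0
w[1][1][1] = -1.0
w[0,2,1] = -53.0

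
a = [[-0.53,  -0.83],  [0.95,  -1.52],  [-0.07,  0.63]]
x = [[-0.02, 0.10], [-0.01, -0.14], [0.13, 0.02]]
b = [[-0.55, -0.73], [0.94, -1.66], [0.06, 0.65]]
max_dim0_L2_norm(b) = 1.93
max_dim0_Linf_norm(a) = 1.52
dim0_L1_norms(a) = [1.55, 2.98]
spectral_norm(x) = 0.17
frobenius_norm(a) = 2.14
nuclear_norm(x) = 0.30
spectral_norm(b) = 2.03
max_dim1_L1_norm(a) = 2.47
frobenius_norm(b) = 2.21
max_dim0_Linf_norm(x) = 0.14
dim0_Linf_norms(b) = [0.94, 1.66]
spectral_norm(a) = 1.95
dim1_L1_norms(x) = [0.12, 0.15, 0.15]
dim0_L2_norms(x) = [0.13, 0.17]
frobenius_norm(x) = 0.22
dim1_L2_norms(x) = [0.1, 0.14, 0.13]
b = a + x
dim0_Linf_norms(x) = [0.13, 0.14]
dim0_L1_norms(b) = [1.55, 3.04]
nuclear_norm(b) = 2.91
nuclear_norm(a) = 2.83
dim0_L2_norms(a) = [1.09, 1.84]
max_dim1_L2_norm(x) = 0.14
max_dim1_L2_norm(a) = 1.79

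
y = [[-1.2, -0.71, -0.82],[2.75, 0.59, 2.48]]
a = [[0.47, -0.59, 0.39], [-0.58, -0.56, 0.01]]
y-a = [[-1.67, -0.12, -1.21],[3.33, 1.15, 2.47]]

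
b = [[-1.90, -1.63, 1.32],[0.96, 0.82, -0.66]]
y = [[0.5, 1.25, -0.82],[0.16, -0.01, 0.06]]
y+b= [[-1.40,-0.38,0.5], [1.12,0.81,-0.60]]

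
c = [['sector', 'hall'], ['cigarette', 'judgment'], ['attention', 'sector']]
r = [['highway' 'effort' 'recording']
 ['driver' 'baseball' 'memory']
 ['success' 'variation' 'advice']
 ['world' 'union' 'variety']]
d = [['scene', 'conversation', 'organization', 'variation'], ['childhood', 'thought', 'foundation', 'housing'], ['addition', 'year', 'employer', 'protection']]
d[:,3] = ['variation', 'housing', 'protection']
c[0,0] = 'sector'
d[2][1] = 'year'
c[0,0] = 'sector'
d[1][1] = 'thought'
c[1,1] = 'judgment'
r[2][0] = 'success'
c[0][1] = 'hall'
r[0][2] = 'recording'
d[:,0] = ['scene', 'childhood', 'addition']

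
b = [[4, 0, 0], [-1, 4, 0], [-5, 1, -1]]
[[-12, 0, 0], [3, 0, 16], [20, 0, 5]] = b@[[-3, 0, 0], [0, 0, 4], [-5, 0, -1]]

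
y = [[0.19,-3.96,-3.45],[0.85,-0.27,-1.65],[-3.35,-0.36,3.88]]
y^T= [[0.19, 0.85, -3.35],  [-3.96, -0.27, -0.36],  [-3.45, -1.65, 3.88]]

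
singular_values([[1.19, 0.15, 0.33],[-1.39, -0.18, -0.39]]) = [1.91, 0.0]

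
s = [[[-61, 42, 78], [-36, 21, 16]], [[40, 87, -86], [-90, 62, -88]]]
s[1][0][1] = 87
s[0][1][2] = 16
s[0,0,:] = [-61, 42, 78]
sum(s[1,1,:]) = -116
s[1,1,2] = -88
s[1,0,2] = -86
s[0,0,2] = 78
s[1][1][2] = -88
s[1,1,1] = 62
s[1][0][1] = 87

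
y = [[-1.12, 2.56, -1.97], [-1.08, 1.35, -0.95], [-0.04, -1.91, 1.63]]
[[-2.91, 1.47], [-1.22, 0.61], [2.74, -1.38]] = y@[[-0.54, 0.27], [-0.92, 0.46], [0.59, -0.3]]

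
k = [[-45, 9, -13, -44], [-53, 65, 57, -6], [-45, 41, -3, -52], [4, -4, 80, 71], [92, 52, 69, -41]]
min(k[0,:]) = -45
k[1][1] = 65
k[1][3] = -6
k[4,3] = -41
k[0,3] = -44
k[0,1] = 9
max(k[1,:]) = 65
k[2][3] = -52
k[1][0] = -53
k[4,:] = [92, 52, 69, -41]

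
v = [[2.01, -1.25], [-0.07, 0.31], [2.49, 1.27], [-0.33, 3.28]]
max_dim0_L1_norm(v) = 6.11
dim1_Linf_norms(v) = [2.01, 0.31, 2.49, 3.28]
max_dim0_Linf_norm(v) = 3.28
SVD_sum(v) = [[0.18, -1.47],[-0.04, 0.31],[-0.12, 0.95],[-0.4, 3.27]] + [[1.83, 0.22], [-0.03, -0.00], [2.61, 0.32], [0.07, 0.01]]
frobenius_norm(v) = 4.94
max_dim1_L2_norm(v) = 3.3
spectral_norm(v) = 3.75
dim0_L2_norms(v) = [3.22, 3.75]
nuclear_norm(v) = 6.96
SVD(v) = [[0.40, 0.57],[-0.08, -0.01],[-0.26, 0.82],[-0.88, 0.02]] @ diag([3.7530273155647884, 3.209156582129416]) @ [[0.12, -0.99], [0.99, 0.12]]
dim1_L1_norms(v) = [3.26, 0.38, 3.76, 3.61]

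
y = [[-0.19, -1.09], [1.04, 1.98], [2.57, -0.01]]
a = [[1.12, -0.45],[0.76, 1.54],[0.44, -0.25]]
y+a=[[0.93, -1.54], [1.80, 3.52], [3.01, -0.26]]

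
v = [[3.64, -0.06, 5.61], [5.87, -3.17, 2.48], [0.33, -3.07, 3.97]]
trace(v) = 4.44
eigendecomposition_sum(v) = [[(-0.67+0j),0.85+0.00j,(0.21-0j)],[(2.31-0j),(-2.92-0j),-0.73+0.00j],[(0.93-0j),-1.18-0.00j,-0.29+0.00j]] + [[(2.16+0.86j), -0.46+1.50j, 2.70-3.08j], [1.78+0.34j, -0.13+1.21j, (1.6-2.77j)], [(-0.3+1.39j), -0.95-0.12j, 2.13+1.31j]] + [[(2.16-0.86j), -0.46-1.50j, (2.7+3.08j)],[1.78-0.34j, (-0.13-1.21j), (1.6+2.77j)],[-0.30-1.39j, -0.95+0.12j, 2.13-1.31j]]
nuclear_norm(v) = 16.65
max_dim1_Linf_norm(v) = 5.87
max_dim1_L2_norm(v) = 7.12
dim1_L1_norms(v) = [9.31, 11.52, 7.37]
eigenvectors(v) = [[-0.26+0.00j,0.71+0.00j,(0.71-0j)],[(0.9+0j),0.54-0.11j,0.54+0.11j],[0.36+0.00j,0.07+0.43j,(0.07-0.43j)]]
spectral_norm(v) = 9.87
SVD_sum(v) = [[3.98, -2.13, 4.27], [4.20, -2.25, 4.5], [2.56, -1.37, 2.74]] + [[-0.99, 0.17, 1.01], [1.88, -0.32, -1.92], [-1.55, 0.26, 1.57]] + [[0.66, 1.9, 0.33], [-0.21, -0.61, -0.11], [-0.68, -1.96, -0.34]]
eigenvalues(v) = [(-3.89+0j), (4.16+3.39j), (4.16-3.39j)]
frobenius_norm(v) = 10.99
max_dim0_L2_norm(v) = 7.31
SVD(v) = [[-0.63, 0.38, -0.68], [-0.66, -0.72, 0.22], [-0.4, 0.59, 0.70]] @ diag([9.86794533354991, 3.7799227577146963, 3.0020058027560688]) @ [[-0.64, 0.34, -0.69], [-0.70, 0.12, 0.71], [-0.32, -0.93, -0.16]]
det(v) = -111.98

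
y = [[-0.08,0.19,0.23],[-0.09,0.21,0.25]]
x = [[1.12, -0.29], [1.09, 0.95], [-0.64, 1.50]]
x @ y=[[-0.06, 0.15, 0.19], [-0.17, 0.41, 0.49], [-0.08, 0.19, 0.23]]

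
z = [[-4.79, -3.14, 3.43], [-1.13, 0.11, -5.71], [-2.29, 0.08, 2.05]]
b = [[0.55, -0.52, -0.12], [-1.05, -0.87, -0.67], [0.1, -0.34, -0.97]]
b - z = [[5.34,2.62,-3.55], [0.08,-0.98,5.04], [2.39,-0.42,-3.02]]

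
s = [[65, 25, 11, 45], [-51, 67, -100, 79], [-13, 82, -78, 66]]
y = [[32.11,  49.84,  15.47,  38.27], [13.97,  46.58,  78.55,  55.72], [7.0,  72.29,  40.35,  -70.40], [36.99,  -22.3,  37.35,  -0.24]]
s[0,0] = 65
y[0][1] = 49.84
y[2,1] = 72.29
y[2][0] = 7.0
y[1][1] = 46.58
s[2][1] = 82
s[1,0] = -51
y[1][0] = 13.97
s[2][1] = 82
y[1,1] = 46.58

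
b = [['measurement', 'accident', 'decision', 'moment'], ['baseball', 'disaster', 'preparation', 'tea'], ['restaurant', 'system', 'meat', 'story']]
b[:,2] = ['decision', 'preparation', 'meat']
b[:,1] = ['accident', 'disaster', 'system']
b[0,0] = 'measurement'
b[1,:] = ['baseball', 'disaster', 'preparation', 'tea']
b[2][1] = 'system'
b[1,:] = ['baseball', 'disaster', 'preparation', 'tea']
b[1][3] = 'tea'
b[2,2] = 'meat'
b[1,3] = 'tea'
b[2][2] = 'meat'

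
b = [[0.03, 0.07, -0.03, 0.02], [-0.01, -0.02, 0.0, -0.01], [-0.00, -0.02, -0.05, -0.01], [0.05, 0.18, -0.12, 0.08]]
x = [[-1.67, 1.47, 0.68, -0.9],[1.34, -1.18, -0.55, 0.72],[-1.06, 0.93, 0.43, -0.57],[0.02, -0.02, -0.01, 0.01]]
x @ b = [[-0.11, -0.32, 0.12, -0.13], [0.09, 0.26, -0.1, 0.10], [-0.07, -0.2, 0.08, -0.08], [0.0, 0.00, -0.0, 0.0]]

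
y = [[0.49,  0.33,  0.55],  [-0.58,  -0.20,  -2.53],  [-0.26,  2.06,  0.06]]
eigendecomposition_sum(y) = [[(0.37-0j), (0.08+0j), (-0.03-0j)], [0.03-0.00j, 0.01+0.00j, -0.00-0.00j], [-0.09+0.00j, (-0.02-0j), (0.01+0j)]] + [[(0.06+0.05j),  0.12-0.26j,  (0.29+0.11j)], [(-0.31-0.1j),  -0.10+1.15j,  -1.26+0.00j], [(-0.08+0.28j),  1.04+0.07j,  0.03+1.14j]] + [[(0.06-0.05j), (0.12+0.26j), 0.29-0.11j],  [(-0.31+0.1j), (-0.1-1.15j), -1.26-0.00j],  [-0.08-0.28j, 1.04-0.07j, (0.03-1.14j)]]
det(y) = 2.09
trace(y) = 0.35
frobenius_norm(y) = 3.43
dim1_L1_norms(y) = [1.37, 3.31, 2.38]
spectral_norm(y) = 2.71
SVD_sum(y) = [[0.17, 0.17, 0.67],[-0.60, -0.61, -2.42],[0.11, 0.12, 0.46]] + [[-0.02, 0.12, -0.03], [-0.07, 0.4, -0.09], [-0.33, 1.95, -0.41]] + [[0.34, 0.04, -0.1], [0.09, 0.01, -0.02], [-0.04, -0.00, 0.01]]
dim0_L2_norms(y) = [0.8, 2.1, 2.59]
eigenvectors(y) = [[0.97+0.00j, 0.17+0.06j, 0.17-0.06j], [(0.08+0j), (-0.73+0j), (-0.73-0j)], [(-0.24+0j), (0.01+0.66j), 0.01-0.66j]]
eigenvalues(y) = [(0.38+0j), (-0.02+2.34j), (-0.02-2.34j)]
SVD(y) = [[0.26, 0.06, -0.96],[-0.95, 0.20, -0.25],[0.18, 0.98, 0.11]] @ diag([2.7089697166897415, 2.065294151066399, 0.3736885650228358]) @ [[0.23, 0.24, 0.94],[-0.17, 0.96, -0.2],[-0.96, -0.11, 0.26]]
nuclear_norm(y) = 5.15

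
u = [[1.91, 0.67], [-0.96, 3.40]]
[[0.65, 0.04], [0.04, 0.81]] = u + [[-1.26, -0.63], [1.00, -2.59]]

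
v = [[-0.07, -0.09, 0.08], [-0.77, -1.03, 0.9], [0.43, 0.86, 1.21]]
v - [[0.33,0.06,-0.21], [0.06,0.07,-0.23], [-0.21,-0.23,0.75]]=[[-0.4,-0.15,0.29], [-0.83,-1.10,1.13], [0.64,1.09,0.46]]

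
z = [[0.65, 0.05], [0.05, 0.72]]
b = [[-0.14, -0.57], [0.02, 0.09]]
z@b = [[-0.09, -0.37],[0.01, 0.04]]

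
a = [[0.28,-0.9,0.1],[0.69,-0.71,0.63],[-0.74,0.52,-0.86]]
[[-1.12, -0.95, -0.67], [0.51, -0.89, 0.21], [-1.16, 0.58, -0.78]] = a @ [[2.09, -1.67, -0.83],[1.98, 0.66, 0.71],[0.75, 1.16, 2.05]]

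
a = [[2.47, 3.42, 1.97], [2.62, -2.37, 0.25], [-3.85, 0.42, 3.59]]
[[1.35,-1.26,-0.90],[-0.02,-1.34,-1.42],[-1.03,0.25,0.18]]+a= [[3.82,2.16,1.07],[2.6,-3.71,-1.17],[-4.88,0.67,3.77]]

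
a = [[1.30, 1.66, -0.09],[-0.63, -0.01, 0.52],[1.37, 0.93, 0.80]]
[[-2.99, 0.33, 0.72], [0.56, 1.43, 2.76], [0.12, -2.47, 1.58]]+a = [[-1.69, 1.99, 0.63], [-0.07, 1.42, 3.28], [1.49, -1.54, 2.38]]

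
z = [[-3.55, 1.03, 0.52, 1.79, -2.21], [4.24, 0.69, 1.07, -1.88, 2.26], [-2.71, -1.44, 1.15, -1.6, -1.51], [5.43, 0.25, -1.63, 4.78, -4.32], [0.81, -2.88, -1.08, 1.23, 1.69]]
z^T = [[-3.55, 4.24, -2.71, 5.43, 0.81],[1.03, 0.69, -1.44, 0.25, -2.88],[0.52, 1.07, 1.15, -1.63, -1.08],[1.79, -1.88, -1.60, 4.78, 1.23],[-2.21, 2.26, -1.51, -4.32, 1.69]]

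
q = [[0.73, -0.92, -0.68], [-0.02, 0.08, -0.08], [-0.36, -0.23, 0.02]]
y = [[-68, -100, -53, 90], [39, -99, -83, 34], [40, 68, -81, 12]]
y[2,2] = -81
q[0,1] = -0.915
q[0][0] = 0.733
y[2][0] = 40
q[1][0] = -0.019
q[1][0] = -0.019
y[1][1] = -99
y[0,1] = -100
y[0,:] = [-68, -100, -53, 90]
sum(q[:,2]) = -0.734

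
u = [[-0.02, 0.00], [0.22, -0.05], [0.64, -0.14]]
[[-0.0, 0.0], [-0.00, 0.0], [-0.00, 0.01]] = u @ [[0.04, -0.08], [0.21, -0.44]]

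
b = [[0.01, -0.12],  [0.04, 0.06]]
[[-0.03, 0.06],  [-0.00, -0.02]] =b@[[-0.38, 0.35], [0.19, -0.49]]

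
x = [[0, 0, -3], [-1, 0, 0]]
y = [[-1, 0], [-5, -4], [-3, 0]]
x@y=[[9, 0], [1, 0]]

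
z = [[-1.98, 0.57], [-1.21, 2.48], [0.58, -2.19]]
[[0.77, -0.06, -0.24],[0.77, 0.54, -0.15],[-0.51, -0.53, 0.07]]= z @ [[-0.35,  0.11,  0.12], [0.14,  0.27,  0.0]]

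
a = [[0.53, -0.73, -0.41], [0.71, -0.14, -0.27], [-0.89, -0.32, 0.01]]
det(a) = -0.07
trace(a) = 0.40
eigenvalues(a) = [(0.36+0.31j), (0.36-0.31j), (-0.32+0j)]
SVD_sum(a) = [[0.73, -0.2, -0.24], [0.71, -0.2, -0.24], [-0.68, 0.19, 0.23]] + [[-0.21, -0.51, -0.19], [0.01, 0.04, 0.01], [-0.21, -0.52, -0.19]] + [[0.0, -0.01, 0.02], [-0.01, 0.02, -0.05], [-0.01, 0.01, -0.03]]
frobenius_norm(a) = 1.57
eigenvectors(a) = [[-0.10-0.26j, (-0.1+0.26j), 0.37+0.00j], [(-0.57-0.02j), (-0.57+0.02j), -0.08+0.00j], [(0.77+0j), 0.77-0.00j, 0.92+0.00j]]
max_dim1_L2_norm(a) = 0.99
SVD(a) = [[-0.6, 0.70, -0.38], [-0.58, -0.05, 0.81], [0.55, 0.71, 0.44]] @ diag([1.3315399041204337, 0.8341685846950637, 0.06530127137185483]) @ [[-0.92,0.26,0.31],[-0.35,-0.88,-0.32],[-0.19,0.40,-0.9]]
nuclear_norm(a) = 2.23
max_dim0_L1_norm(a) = 2.13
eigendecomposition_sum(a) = [[0.26+0.08j, -0.26+0.06j, -0.13-0.03j], [(0.36-0.42j), (-0.09+0.53j), -0.15+0.22j], [-0.46+0.58j, 0.10-0.72j, 0.20-0.30j]] + [[0.26-0.08j,(-0.26-0.06j),(-0.13+0.03j)], [0.36+0.42j,-0.09-0.53j,-0.15-0.22j], [(-0.46-0.58j),(0.1+0.72j),(0.2+0.3j)]] + [[(0.02-0j),-0.21+0.00j,(-0.15+0j)], [(-0+0j),(0.05-0j),0.04-0.00j], [0.04-0.00j,(-0.53+0j),(-0.38+0j)]]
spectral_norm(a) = 1.33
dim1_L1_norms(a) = [1.67, 1.12, 1.22]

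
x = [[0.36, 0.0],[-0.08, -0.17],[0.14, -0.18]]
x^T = [[0.36,-0.08,0.14], [0.00,-0.17,-0.18]]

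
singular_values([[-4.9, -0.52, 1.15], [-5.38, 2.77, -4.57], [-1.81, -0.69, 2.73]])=[8.18, 5.21, 0.55]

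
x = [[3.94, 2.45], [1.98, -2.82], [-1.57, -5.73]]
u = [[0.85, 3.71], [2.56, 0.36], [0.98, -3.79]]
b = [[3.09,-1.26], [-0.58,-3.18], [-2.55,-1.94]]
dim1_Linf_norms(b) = [3.09, 3.18, 2.55]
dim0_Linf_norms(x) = [3.94, 5.73]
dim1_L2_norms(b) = [3.34, 3.23, 3.2]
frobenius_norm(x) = 8.29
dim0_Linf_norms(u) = [2.56, 3.79]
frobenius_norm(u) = 6.04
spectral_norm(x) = 7.24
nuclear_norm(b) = 7.95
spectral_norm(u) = 5.32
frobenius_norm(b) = 5.64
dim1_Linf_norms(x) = [3.94, 2.82, 5.73]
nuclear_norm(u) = 8.19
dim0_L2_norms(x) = [4.68, 6.84]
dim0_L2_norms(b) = [4.05, 3.93]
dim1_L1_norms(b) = [4.35, 3.76, 4.49]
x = u + b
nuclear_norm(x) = 11.28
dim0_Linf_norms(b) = [3.09, 3.18]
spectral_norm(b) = 4.34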